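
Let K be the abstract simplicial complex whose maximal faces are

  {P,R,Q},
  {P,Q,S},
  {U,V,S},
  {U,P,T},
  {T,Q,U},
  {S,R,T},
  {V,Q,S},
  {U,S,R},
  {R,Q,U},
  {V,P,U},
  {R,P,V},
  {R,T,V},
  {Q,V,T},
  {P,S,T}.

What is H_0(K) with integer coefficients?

H_0 ≅ Z.

We work with the vertex ordering P < Q < R < S < T < U < V. The simplices of K, each written with vertices in increasing order, are:

  0-simplices (7): P, Q, R, S, T, U, V
  1-simplices (21): PQ, PR, PS, PT, PU, PV, QR, QS, QT, QU, QV, RS, RT, RU, RV, ST, SU, SV, TU, TV, UV
  2-simplices (14): PQR, PQS, PRV, PST, PTU, PUV, QRU, QSV, QTU, QTV, RST, RSU, RTV, SUV

so the chain groups are C_0 ≅ Z^7, C_1 ≅ Z^21, C_2 ≅ Z^14.

The boundary map ∂_1: C_1 → C_0 maps an edge to its endpoints' difference, ∂[p,q] = q − p.
As a 7×21 matrix over Z this has rank 6, with invariant factors (1,1,1,1,1,1).

The boundary map ∂_2: C_2 → C_1 sends each 2-simplex [p,q,r] to [q,r] − [p,r] + [p,q]. For instance
  ∂PQR = QR − PR + PQ,
  ∂PQS = QS − PS + PQ.
The 21×14 boundary matrix has rank 13 and Smith normal form diag(1,1,1,1,1,1,1,1,1,1,1,1,1).

From H_k ≅ ker(∂_k) / im(∂_{k+1}) we obtain:

  H_0: rank C_0 − rank ∂_1 = 7 − 6 = 1, and the invariant factors of ∂_1 are all 1, so H_0 ≅ Z.

(K is a triangulation of the torus T^2.)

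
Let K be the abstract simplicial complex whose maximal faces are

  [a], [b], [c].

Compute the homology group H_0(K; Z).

Order the vertices as a < b < c. Listing each simplex with vertices in this order, K has dimension 0 with simplices:

  0-simplices (3): a, b, c

Hence C_0 ≅ Z^3.

From H_k ≅ ker(∂_k) / im(∂_{k+1}) we obtain:

  H_0: rank C_0 − rank ∂_1 = 3 − 0 = 3, and there is no ∂_1, so H_0 = Z^3.

(K is a triangulation of a set of 3 points.)

H_0 ≅ Z^3.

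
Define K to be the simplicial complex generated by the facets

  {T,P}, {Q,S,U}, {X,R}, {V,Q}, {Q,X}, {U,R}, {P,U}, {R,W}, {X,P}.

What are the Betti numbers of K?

Take the total order P < Q < R < S < T < U < V < W < X on the vertex set. Then K (dimension 2) consists of the simplices:

  0-simplices (9): P, Q, R, S, T, U, V, W, X
  1-simplices (11): PT, PU, PX, QS, QU, QV, QX, RU, RW, RX, SU
  2-simplices (1): QSU

giving chain groups C_0 ≅ Z^9, C_1 ≅ Z^11, C_2 ≅ Z^1.

Boundary ∂_1: C_1 → C_0 is given by ∂[p,q] = [q] − [p]. For instance
  ∂QS = S − Q.
The 9×11 boundary matrix has rank 8 and Smith normal form diag(1,1,1,1,1,1,1,1).

Boundary ∂_2: C_2 → C_1 maps a triangle to the signed sum of its edges. For instance
  ∂QSU = SU − QU + QS.
The 11×1 boundary matrix has rank 1 and Smith normal form diag(1).

Reading off H_k = ker ∂_k / im ∂_{k+1}:

  H_0: rank C_0 − rank ∂_1 = 9 − 8 = 1, and the invariant factors of ∂_1 are all 1, so H_0 ≅ Z.
  H_1: rank ker ∂_1 − rank ∂_2 = (11 − 8) − 1 = 2, and the invariant factors of ∂_2 are all 1, so H_1 ≅ Z^2.
  H_2: rank ker ∂_2 − rank ∂_3 = (1 − 1) − 0 = 0, and there is no ∂_3, so H_2 ≅ 0.

Hence the Betti numbers are b_0 = 1, b_1 = 2, b_2 = 0.

b_0 = 1, b_1 = 2, b_2 = 0.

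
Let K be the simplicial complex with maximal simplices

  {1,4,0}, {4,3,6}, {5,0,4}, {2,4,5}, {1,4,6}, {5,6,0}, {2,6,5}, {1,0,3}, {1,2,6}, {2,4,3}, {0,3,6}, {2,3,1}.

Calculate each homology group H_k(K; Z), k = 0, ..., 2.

H_0 = Z,  H_1 = Z/2,  H_2 = 0.

Fix the vertex order 0 < 1 < 2 < 3 < 4 < 5 < 6 and write every simplex with vertices in increasing order. Then dim K = 2 and the simplices of K are:

  0-simplices (7): [0], [1], [2], [3], [4], [5], [6]
  1-simplices (18): [0,1], [0,3], [0,4], [0,5], [0,6], [1,2], [1,3], [1,4], [1,6], [2,3], [2,4], [2,5], [2,6], [3,4], [3,6], [4,5], [4,6], [5,6]
  2-simplices (12): [0,1,3], [0,1,4], [0,3,6], [0,4,5], [0,5,6], [1,2,3], [1,2,6], [1,4,6], [2,3,4], [2,4,5], [2,5,6], [3,4,6]

so the chain groups are C_0 ≅ Z^7, C_1 ≅ Z^18, C_2 ≅ Z^12.

∂_1: C_1 → C_0 is given by ∂[p,q] = [q] − [p]. For instance
  ∂[2,5] = [5] − [2].
As a 7×18 matrix over Z this has rank 6, with invariant factors (1,1,1,1,1,1).

∂_2: C_2 → C_1 sends each 2-simplex [p,q,r] to [q,r] − [p,r] + [p,q]. For instance
  ∂[0,3,6] = [3,6] − [0,6] + [0,3],
  ∂[0,4,5] = [4,5] − [0,5] + [0,4].
The resulting 18×12 matrix has rank 12, and its Smith normal form has invariant factors (1,1,1,1,1,1,1,1,1,1,1,2).

Now H_k = ker ∂_k / im ∂_{k+1}, so:

  H_0: rank C_0 − rank ∂_1 = 7 − 6 = 1, and the invariant factors of ∂_1 are all 1, so H_0 = Z.
  H_1: rank ker ∂_1 − rank ∂_2 = (18 − 6) − 12 = 0, and ∂_2 has invariant factor 2 > 1, so H_1 = Z/2.
  H_2: rank ker ∂_2 − rank ∂_3 = (12 − 12) − 0 = 0, and there is no ∂_3, so H_2 = 0.

As a check, the Euler characteristic is 7 − 18 + 12 = 1, which agrees with 1 − 0 + 0 = 1.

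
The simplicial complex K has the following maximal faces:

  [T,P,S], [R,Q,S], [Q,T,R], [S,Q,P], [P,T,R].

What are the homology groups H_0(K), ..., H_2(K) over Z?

We work with the vertex ordering P < Q < R < S < T. The simplices of K, each written with vertices in increasing order, are:

  0-simplices (5): P, Q, R, S, T
  1-simplices (10): PQ, PR, PS, PT, QR, QS, QT, RS, RT, ST
  2-simplices (5): PQS, PRT, PST, QRS, QRT

Hence C_0 ≅ Z^5, C_1 ≅ Z^10, C_2 ≅ Z^5.

Boundary ∂_1: C_1 → C_0 is given by ∂[p,q] = [q] − [p]. For instance
  ∂PT = T − P.
The 5×10 boundary matrix has rank 4 and Smith normal form diag(1,1,1,1).

∂_2: C_2 → C_1 maps a triangle to the signed sum of its edges. For instance
  ∂PQS = QS − PS + PQ,
  ∂PRT = RT − PT + PR.
This gives a 10×5 integer matrix of rank 5; reducing to Smith normal form yields diagonal entries (1,1,1,1,1).

Now H_k = ker ∂_k / im ∂_{k+1}, so:

  H_0: rank C_0 − rank ∂_1 = 5 − 4 = 1, and the invariant factors of ∂_1 are all 1, so H_0 = Z.
  H_1: rank ker ∂_1 − rank ∂_2 = (10 − 4) − 5 = 1, and the invariant factors of ∂_2 are all 1, so H_1 = Z.
  H_2: rank ker ∂_2 − rank ∂_3 = (5 − 5) − 0 = 0, and there is no ∂_3, so H_2 = 0.

As a check, the Euler characteristic is 5 − 10 + 5 = 0, which agrees with 1 − 1 + 0 = 0.

H_0 ≅ Z,  H_1 ≅ Z,  H_2 = 0.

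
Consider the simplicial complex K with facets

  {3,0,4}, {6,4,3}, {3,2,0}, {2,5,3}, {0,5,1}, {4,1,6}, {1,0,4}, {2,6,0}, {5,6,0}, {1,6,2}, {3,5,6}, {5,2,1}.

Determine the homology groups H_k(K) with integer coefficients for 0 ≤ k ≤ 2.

H_0 = Z,  H_1 = Z/2,  H_2 = 0.

Take the total order 0 < 1 < 2 < 3 < 4 < 5 < 6 on the vertex set. Then K (dimension 2) consists of the simplices:

  0-simplices (7): [0], [1], [2], [3], [4], [5], [6]
  1-simplices (18): [0,1], [0,2], [0,3], [0,4], [0,5], [0,6], [1,2], [1,4], [1,5], [1,6], [2,3], [2,5], [2,6], [3,4], [3,5], [3,6], [4,6], [5,6]
  2-simplices (12): [0,1,4], [0,1,5], [0,2,3], [0,2,6], [0,3,4], [0,5,6], [1,2,5], [1,2,6], [1,4,6], [2,3,5], [3,4,6], [3,5,6]

Hence C_0 ≅ Z^7, C_1 ≅ Z^18, C_2 ≅ Z^12.

The boundary map ∂_1: C_1 → C_0 maps an edge to its endpoints' difference, ∂[p,q] = q − p. For instance
  ∂[5,6] = [6] − [5].
This gives a 7×18 integer matrix of rank 6; reducing to Smith normal form yields diagonal entries (1,1,1,1,1,1).

The boundary map ∂_2: C_2 → C_1 sends each 2-simplex [p,q,r] to [q,r] − [p,r] + [p,q]. For instance
  ∂[0,3,4] = [3,4] − [0,4] + [0,3],
  ∂[0,1,5] = [1,5] − [0,5] + [0,1].
As a 18×12 matrix over Z this has rank 12, with invariant factors (1,1,1,1,1,1,1,1,1,1,1,2).

From H_k ≅ ker(∂_k) / im(∂_{k+1}) we obtain:

  H_0: rank C_0 − rank ∂_1 = 7 − 6 = 1, and the invariant factors of ∂_1 are all 1, so H_0 ≅ Z.
  H_1: rank ker ∂_1 − rank ∂_2 = (18 − 6) − 12 = 0, and ∂_2 has invariant factor 2 > 1, so H_1 ≅ Z/2.
  H_2: rank ker ∂_2 − rank ∂_3 = (12 − 12) − 0 = 0, and there is no ∂_3, so H_2 ≅ 0.

(K is a triangulation of the real projective plane RP^2.)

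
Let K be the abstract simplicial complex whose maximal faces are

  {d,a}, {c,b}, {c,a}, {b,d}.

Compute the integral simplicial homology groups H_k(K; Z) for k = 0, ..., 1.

We work with the vertex ordering a < b < c < d. The simplices of K, each written with vertices in increasing order, are:

  0-simplices (4): a, b, c, d
  1-simplices (4): ac, ad, bc, bd

so the chain groups are C_0 ≅ Z^4, C_1 ≅ Z^4.

Boundary ∂_1: C_1 → C_0 maps an edge to its endpoints' difference, ∂[p,q] = q − p.
This gives a 4×4 integer matrix of rank 3; reducing to Smith normal form yields diagonal entries (1,1,1).

Now H_k = ker ∂_k / im ∂_{k+1}, so:

  H_0: rank C_0 − rank ∂_1 = 4 − 3 = 1, and the invariant factors of ∂_1 are all 1, so H_0 = Z.
  H_1: rank ker ∂_1 − rank ∂_2 = (4 − 3) − 0 = 1, and there is no ∂_2, so H_1 = Z.

As a check, the Euler characteristic is 4 − 4 = 0, which agrees with 1 − 1 = 0.
(K is a triangulation of the circle S^1.)

H_0 ≅ Z,  H_1 ≅ Z.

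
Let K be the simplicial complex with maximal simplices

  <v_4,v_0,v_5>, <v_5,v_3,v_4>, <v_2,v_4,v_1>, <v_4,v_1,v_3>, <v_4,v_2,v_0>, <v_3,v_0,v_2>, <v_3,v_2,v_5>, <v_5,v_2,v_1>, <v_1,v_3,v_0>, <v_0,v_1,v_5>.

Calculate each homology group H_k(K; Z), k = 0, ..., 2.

H_0 = Z,  H_1 = Z/2Z,  H_2 = 0.

K has 6 vertices, 15 edges, 10 triangles.
rank ∂_0 = 0, rank ∂_1 = 5 ⇒ b_0 = 6 − 0 − 5 = 1; all invariant factors of ∂_1 are 1 so no torsion. So H_0 ≅ Z.
rank ∂_1 = 5, rank ∂_2 = 10 ⇒ b_1 = 15 − 5 − 10 = 0; ∂_2 has invariant factor(s) [2] giving torsion. So H_1 ≅ Z/2Z.
rank ∂_2 = 10, rank ∂_3 = 0 ⇒ b_2 = 10 − 10 − 0 = 0. So H_2 ≅ 0.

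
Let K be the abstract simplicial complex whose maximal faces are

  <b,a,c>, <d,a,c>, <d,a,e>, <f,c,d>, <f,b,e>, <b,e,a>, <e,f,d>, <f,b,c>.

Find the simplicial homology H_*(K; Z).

H_0 ≅ Z,  H_1 = 0,  H_2 ≅ Z.

Order the vertices as a < b < c < d < e < f. Listing each simplex with vertices in this order, K has dimension 2 with simplices:

  0-simplices (6): a, b, c, d, e, f
  1-simplices (12): ab, ac, ad, ae, bc, be, bf, cd, cf, de, df, ef
  2-simplices (8): abc, abe, acd, ade, bcf, bef, cdf, def

giving chain groups C_0 ≅ Z^6, C_1 ≅ Z^12, C_2 ≅ Z^8.

∂_1: C_1 → C_0 sends each edge [p,q] (with p < q) to q − p. For instance
  ∂be = e − b.
As a 6×12 matrix over Z this has rank 5, with invariant factors (1,1,1,1,1).

The boundary map ∂_2: C_2 → C_1 acts by ∂[p,q,r] = [q,r] − [p,r] + [p,q]. For instance
  ∂bef = ef − bf + be,
  ∂ade = de − ae + ad.
As a 12×8 matrix over Z this has rank 7, with invariant factors (1,1,1,1,1,1,1).

Computing H_k = (kernel of ∂_k) / (image of ∂_{k+1}):

  H_0: rank C_0 − rank ∂_1 = 6 − 5 = 1, and the invariant factors of ∂_1 are all 1, so H_0 = Z.
  H_1: rank ker ∂_1 − rank ∂_2 = (12 − 5) − 7 = 0, and the invariant factors of ∂_2 are all 1, so H_1 = 0.
  H_2: rank ker ∂_2 − rank ∂_3 = (8 − 7) − 0 = 1, and there is no ∂_3, so H_2 = Z.

As a check, the Euler characteristic is 6 − 12 + 8 = 2, which agrees with 1 − 0 + 1 = 2.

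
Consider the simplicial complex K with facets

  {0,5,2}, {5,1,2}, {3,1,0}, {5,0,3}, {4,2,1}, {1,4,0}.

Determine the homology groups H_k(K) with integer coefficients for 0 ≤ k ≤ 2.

H_0 = Z,  H_1 = Z,  H_2 = 0.

Order the vertices as 0 < 1 < 2 < 3 < 4 < 5. Listing each simplex with vertices in this order, K has dimension 2 with simplices:

  0-simplices (6): [0], [1], [2], [3], [4], [5]
  1-simplices (12): [0,1], [0,2], [0,3], [0,4], [0,5], [1,2], [1,3], [1,4], [1,5], [2,4], [2,5], [3,5]
  2-simplices (6): [0,1,3], [0,1,4], [0,2,5], [0,3,5], [1,2,4], [1,2,5]

Hence C_0 ≅ Z^6, C_1 ≅ Z^12, C_2 ≅ Z^6.

The boundary map ∂_1: C_1 → C_0 is given by ∂[p,q] = [q] − [p].
The resulting 6×12 matrix has rank 5, and its Smith normal form has invariant factors (1,1,1,1,1).

The boundary map ∂_2: C_2 → C_1 sends each 2-simplex [p,q,r] to [q,r] − [p,r] + [p,q]. For instance
  ∂[0,3,5] = [3,5] − [0,5] + [0,3],
  ∂[1,2,5] = [2,5] − [1,5] + [1,2].
As a 12×6 matrix over Z this has rank 6, with invariant factors (1,1,1,1,1,1).

Reading off H_k = ker ∂_k / im ∂_{k+1}:

  H_0: rank C_0 − rank ∂_1 = 6 − 5 = 1, and the invariant factors of ∂_1 are all 1, so H_0 = Z.
  H_1: rank ker ∂_1 − rank ∂_2 = (12 − 5) − 6 = 1, and the invariant factors of ∂_2 are all 1, so H_1 = Z.
  H_2: rank ker ∂_2 − rank ∂_3 = (6 − 6) − 0 = 0, and there is no ∂_3, so H_2 = 0.

As a check, the Euler characteristic is 6 − 12 + 6 = 0, which agrees with 1 − 1 + 0 = 0.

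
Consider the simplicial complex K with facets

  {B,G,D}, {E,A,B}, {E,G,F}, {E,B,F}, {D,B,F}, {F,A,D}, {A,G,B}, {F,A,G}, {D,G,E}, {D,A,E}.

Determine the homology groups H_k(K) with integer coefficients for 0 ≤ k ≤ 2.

Fix the vertex order A < B < D < E < F < G and write every simplex with vertices in increasing order. Then dim K = 2 and the simplices of K are:

  0-simplices (6): A, B, D, E, F, G
  1-simplices (15): AB, AD, AE, AF, AG, BD, BE, BF, BG, DE, DF, DG, EF, EG, FG
  2-simplices (10): ABE, ABG, ADE, ADF, AFG, BDF, BDG, BEF, DEG, EFG

giving chain groups C_0 ≅ Z^6, C_1 ≅ Z^15, C_2 ≅ Z^10.

Boundary ∂_1: C_1 → C_0 is given by ∂[p,q] = [q] − [p].
As a 6×15 matrix over Z this has rank 5, with invariant factors (1,1,1,1,1).

∂_2: C_2 → C_1 maps a triangle to the signed sum of its edges. For instance
  ∂BDF = DF − BF + BD,
  ∂ADE = DE − AE + AD.
The resulting 15×10 matrix has rank 10, and its Smith normal form has invariant factors (1,1,1,1,1,1,1,1,1,2).

Now H_k = ker ∂_k / im ∂_{k+1}, so:

  H_0: rank C_0 − rank ∂_1 = 6 − 5 = 1, and the invariant factors of ∂_1 are all 1, so H_0 = Z.
  H_1: rank ker ∂_1 − rank ∂_2 = (15 − 5) − 10 = 0, and ∂_2 has invariant factor 2 > 1, so H_1 = Z/2.
  H_2: rank ker ∂_2 − rank ∂_3 = (10 − 10) − 0 = 0, and there is no ∂_3, so H_2 = 0.

As a check, the Euler characteristic is 6 − 15 + 10 = 1, which agrees with 1 − 0 + 0 = 1.
(K is a triangulation of the real projective plane RP^2.)

H_0 = Z,  H_1 = Z/2,  H_2 = 0.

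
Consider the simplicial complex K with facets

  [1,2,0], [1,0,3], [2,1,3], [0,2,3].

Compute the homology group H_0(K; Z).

H_0 = Z.

Fix the vertex order 0 < 1 < 2 < 3 and write every simplex with vertices in increasing order. Then dim K = 2 and the simplices of K are:

  0-simplices (4): [0], [1], [2], [3]
  1-simplices (6): [0,1], [0,2], [0,3], [1,2], [1,3], [2,3]
  2-simplices (4): [0,1,2], [0,1,3], [0,2,3], [1,2,3]

Hence C_0 ≅ Z^4, C_1 ≅ Z^6, C_2 ≅ Z^4.

Boundary ∂_1: C_1 → C_0 sends each edge [p,q] (with p < q) to q − p. For instance
  ∂[1,3] = [3] − [1].
The 4×6 boundary matrix has rank 3 and Smith normal form diag(1,1,1).

Boundary ∂_2: C_2 → C_1 sends each 2-simplex [p,q,r] to [q,r] − [p,r] + [p,q]. For instance
  ∂[1,2,3] = [2,3] − [1,3] + [1,2],
  ∂[0,1,3] = [1,3] − [0,3] + [0,1].
The 6×4 boundary matrix has rank 3 and Smith normal form diag(1,1,1).

Reading off H_k = ker ∂_k / im ∂_{k+1}:

  H_0: rank C_0 − rank ∂_1 = 4 − 3 = 1, and the invariant factors of ∂_1 are all 1, so H_0 = Z.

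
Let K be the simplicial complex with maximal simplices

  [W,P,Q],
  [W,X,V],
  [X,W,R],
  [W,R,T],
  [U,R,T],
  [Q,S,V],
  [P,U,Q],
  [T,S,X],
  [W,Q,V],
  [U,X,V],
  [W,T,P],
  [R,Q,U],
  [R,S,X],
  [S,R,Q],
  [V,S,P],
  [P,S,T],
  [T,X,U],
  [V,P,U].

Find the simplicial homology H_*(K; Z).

H_0 = Z,  H_1 = Z × Z/2,  H_2 = 0.

Take the total order P < Q < R < S < T < U < V < W < X on the vertex set. Then K (dimension 2) consists of the simplices:

  0-simplices (9): P, Q, R, S, T, U, V, W, X
  1-simplices (27): PQ, PS, PT, PU, PV, PW, QR, QS, QU, QV, QW, RS, RT, RU, RW, RX, ST, SV, SX, TU, TW, TX, UV, UX, VW, VX, WX
  2-simplices (18): PQU, PQW, PST, PSV, PTW, PUV, QRS, QRU, QSV, QVW, RSX, RTU, RTW, RWX, STX, TUX, UVX, VWX

Hence C_0 ≅ Z^9, C_1 ≅ Z^27, C_2 ≅ Z^18.

The boundary map ∂_1: C_1 → C_0 sends each edge [p,q] (with p < q) to q − p.
The 9×27 boundary matrix has rank 8 and Smith normal form diag(1,1,1,1,1,1,1,1).

Boundary ∂_2: C_2 → C_1 sends each 2-simplex [p,q,r] to [q,r] − [p,r] + [p,q]. For instance
  ∂QRS = RS − QS + QR,
  ∂RSX = SX − RX + RS.
As a 27×18 matrix over Z this has rank 18, with invariant factors (1,1,1,1,1,1,1,1,1,1,1,1,1,1,1,1,1,2).

Computing H_k = (kernel of ∂_k) / (image of ∂_{k+1}):

  H_0: rank C_0 − rank ∂_1 = 9 − 8 = 1, and the invariant factors of ∂_1 are all 1, so H_0 ≅ Z.
  H_1: rank ker ∂_1 − rank ∂_2 = (27 − 8) − 18 = 1, and ∂_2 has invariant factor 2 > 1, so H_1 ≅ Z × Z/2.
  H_2: rank ker ∂_2 − rank ∂_3 = (18 − 18) − 0 = 0, and there is no ∂_3, so H_2 ≅ 0.

As a check, the Euler characteristic is 9 − 27 + 18 = 0, which agrees with 1 − 1 + 0 = 0.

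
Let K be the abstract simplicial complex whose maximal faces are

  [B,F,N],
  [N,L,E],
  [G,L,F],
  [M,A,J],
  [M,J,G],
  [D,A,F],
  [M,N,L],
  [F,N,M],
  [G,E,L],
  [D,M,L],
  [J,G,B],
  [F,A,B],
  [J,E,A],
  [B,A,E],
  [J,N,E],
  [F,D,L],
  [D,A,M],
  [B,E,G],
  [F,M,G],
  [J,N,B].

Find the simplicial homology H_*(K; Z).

We work with the vertex ordering A < B < D < E < F < G < J < L < M < N. The simplices of K, each written with vertices in increasing order, are:

  0-simplices (10): A, B, D, E, F, G, J, L, M, N
  1-simplices (30): AB, AD, AE, AF, AJ, AM, BE, BF, BG, BJ, BN, DF, DL, DM, EG, EJ, EL, EN, FG, FL, FM, FN, GJ, GL, GM, JM, JN, LM, LN, MN
  2-simplices (20): ABE, ABF, ADF, ADM, AEJ, AJM, BEG, BFN, BGJ, BJN, DFL, DLM, EGL, EJN, ELN, FGL, FGM, FMN, GJM, LMN

giving chain groups C_0 ≅ Z^10, C_1 ≅ Z^30, C_2 ≅ Z^20.

Boundary ∂_1: C_1 → C_0 is given by ∂[p,q] = [q] − [p].
The 10×30 boundary matrix has rank 9 and Smith normal form diag(1,1,1,1,1,1,1,1,1).

∂_2: C_2 → C_1 maps a triangle to the signed sum of its edges. For instance
  ∂ABF = BF − AF + AB,
  ∂GJM = JM − GM + GJ.
The 30×20 boundary matrix has rank 20 and Smith normal form diag(1,1,1,1,1,1,1,1,1,1,1,1,1,1,1,1,1,1,1,2).

Reading off H_k = ker ∂_k / im ∂_{k+1}:

  H_0: rank C_0 − rank ∂_1 = 10 − 9 = 1, and the invariant factors of ∂_1 are all 1, so H_0 = Z.
  H_1: rank ker ∂_1 − rank ∂_2 = (30 − 9) − 20 = 1, and ∂_2 has invariant factor 2 > 1, so H_1 = Z ⊕ Z/2.
  H_2: rank ker ∂_2 − rank ∂_3 = (20 − 20) − 0 = 0, and there is no ∂_3, so H_2 = 0.

As a check, the Euler characteristic is 10 − 30 + 20 = 0, which agrees with 1 − 1 + 0 = 0.

H_0 ≅ Z,  H_1 ≅ Z ⊕ Z/2,  H_2 = 0.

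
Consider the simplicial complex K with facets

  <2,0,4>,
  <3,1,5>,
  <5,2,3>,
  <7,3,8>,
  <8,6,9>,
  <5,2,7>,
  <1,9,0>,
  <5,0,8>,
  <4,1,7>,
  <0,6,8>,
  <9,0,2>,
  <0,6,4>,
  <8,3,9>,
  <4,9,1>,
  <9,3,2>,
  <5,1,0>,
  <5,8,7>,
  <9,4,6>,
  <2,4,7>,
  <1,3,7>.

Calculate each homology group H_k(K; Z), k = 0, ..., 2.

H_0 ≅ Z,  H_1 ≅ Z × Z/2,  H_2 = 0.

Order the vertices as 0 < 1 < 2 < 3 < 4 < 5 < 6 < 7 < 8 < 9. Listing each simplex with vertices in this order, K has dimension 2 with simplices:

  0-simplices (10): [0], [1], [2], [3], [4], [5], [6], [7], [8], [9]
  1-simplices (30): (30 of them)
  2-simplices (20): (20 of them)

giving chain groups C_0 ≅ Z^10, C_1 ≅ Z^30, C_2 ≅ Z^20.

The boundary map ∂_1: C_1 → C_0 sends each edge [p,q] (with p < q) to q − p. For instance
  ∂[5,7] = [7] − [5].
This gives a 10×30 integer matrix of rank 9; reducing to Smith normal form yields diagonal entries (1,1,1,1,1,1,1,1,1).

∂_2: C_2 → C_1 acts by ∂[p,q,r] = [q,r] − [p,r] + [p,q]. For instance
  ∂[2,4,7] = [4,7] − [2,7] + [2,4],
  ∂[0,1,5] = [1,5] − [0,5] + [0,1].
As a 30×20 matrix over Z this has rank 20, with invariant factors (1,1,1,1,1,1,1,1,1,1,1,1,1,1,1,1,1,1,1,2).

Now H_k = ker ∂_k / im ∂_{k+1}, so:

  H_0: rank C_0 − rank ∂_1 = 10 − 9 = 1, and the invariant factors of ∂_1 are all 1, so H_0 ≅ Z.
  H_1: rank ker ∂_1 − rank ∂_2 = (30 − 9) − 20 = 1, and ∂_2 has invariant factor 2 > 1, so H_1 ≅ Z × Z/2.
  H_2: rank ker ∂_2 − rank ∂_3 = (20 − 20) − 0 = 0, and there is no ∂_3, so H_2 ≅ 0.

(K is a triangulation of the Klein bottle.)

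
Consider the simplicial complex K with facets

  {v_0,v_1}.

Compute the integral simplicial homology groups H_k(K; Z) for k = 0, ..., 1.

Order the vertices as v_0 < v_1. Listing each simplex with vertices in this order, K has dimension 1 with simplices:

  0-simplices (2): [v_0], [v_1]
  1-simplices (1): [v_0,v_1]

so the chain groups are C_0 ≅ Z^2, C_1 ≅ Z^1.

Boundary ∂_1: C_1 → C_0 sends each edge [p,q] (with p < q) to q − p.
This gives a 2×1 integer matrix of rank 1; reducing to Smith normal form yields diagonal entries (1).

Reading off H_k = ker ∂_k / im ∂_{k+1}:

  H_0: rank C_0 − rank ∂_1 = 2 − 1 = 1, and the invariant factors of ∂_1 are all 1, so H_0 = Z.
  H_1: rank ker ∂_1 − rank ∂_2 = (1 − 1) − 0 = 0, and there is no ∂_2, so H_1 = 0.

As a check, the Euler characteristic is 2 − 1 = 1, which agrees with 1 − 0 = 1.

H_0 = Z,  H_1 = 0.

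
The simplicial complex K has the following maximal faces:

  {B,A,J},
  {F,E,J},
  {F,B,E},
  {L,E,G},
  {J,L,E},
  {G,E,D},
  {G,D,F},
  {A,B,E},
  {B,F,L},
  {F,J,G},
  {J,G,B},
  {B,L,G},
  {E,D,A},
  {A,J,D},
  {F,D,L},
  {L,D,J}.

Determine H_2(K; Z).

Order the vertices as A < B < D < E < F < G < J < L. Listing each simplex with vertices in this order, K has dimension 2 with simplices:

  0-simplices (8): A, B, D, E, F, G, J, L
  1-simplices (24): AB, AD, AE, AJ, BE, BF, BG, BJ, BL, DE, DF, DG, DJ, DL, EF, EG, EJ, EL, FG, FJ, FL, GJ, GL, JL
  2-simplices (16): ABE, ABJ, ADE, ADJ, BEF, BFL, BGJ, BGL, DEG, DFG, DFL, DJL, EFJ, EGL, EJL, FGJ

giving chain groups C_0 ≅ Z^8, C_1 ≅ Z^24, C_2 ≅ Z^16.

Boundary ∂_1: C_1 → C_0 maps an edge to its endpoints' difference, ∂[p,q] = q − p.
This gives a 8×24 integer matrix of rank 7; reducing to Smith normal form yields diagonal entries (1,1,1,1,1,1,1).

∂_2: C_2 → C_1 acts by ∂[p,q,r] = [q,r] − [p,r] + [p,q]. For instance
  ∂DJL = JL − DL + DJ,
  ∂ABE = BE − AE + AB.
As a 24×16 matrix over Z this has rank 15, with invariant factors (1,1,1,1,1,1,1,1,1,1,1,1,1,1,1).

Computing H_k = (kernel of ∂_k) / (image of ∂_{k+1}):

  H_2: rank ker ∂_2 − rank ∂_3 = (16 − 15) − 0 = 1, and there is no ∂_3, so H_2 ≅ Z.

H_2 ≅ Z.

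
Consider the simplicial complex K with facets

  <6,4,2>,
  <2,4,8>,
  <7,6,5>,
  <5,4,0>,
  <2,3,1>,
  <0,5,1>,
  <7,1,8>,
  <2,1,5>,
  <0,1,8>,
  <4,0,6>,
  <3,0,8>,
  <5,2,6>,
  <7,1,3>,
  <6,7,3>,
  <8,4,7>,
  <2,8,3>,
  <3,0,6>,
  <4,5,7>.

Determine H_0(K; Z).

H_0 ≅ Z.

K has 9 vertices, 27 edges, 18 triangles.
rank ∂_0 = 0, rank ∂_1 = 8 ⇒ b_0 = 9 − 0 − 8 = 1; all invariant factors of ∂_1 are 1 so no torsion. So H_0 = Z.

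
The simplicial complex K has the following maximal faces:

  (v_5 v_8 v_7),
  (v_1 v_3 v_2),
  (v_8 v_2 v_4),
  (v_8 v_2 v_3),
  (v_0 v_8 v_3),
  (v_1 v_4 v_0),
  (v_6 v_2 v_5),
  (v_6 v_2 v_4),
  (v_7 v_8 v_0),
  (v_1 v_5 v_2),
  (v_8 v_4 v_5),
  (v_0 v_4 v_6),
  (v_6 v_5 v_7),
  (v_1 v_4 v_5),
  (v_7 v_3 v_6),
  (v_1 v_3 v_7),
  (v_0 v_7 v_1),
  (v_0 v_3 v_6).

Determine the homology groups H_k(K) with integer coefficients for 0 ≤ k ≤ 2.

H_0 ≅ Z,  H_1 ≅ Z ⊕ Z/2,  H_2 = 0.

We work with the vertex ordering v_0 < v_1 < v_2 < v_3 < v_4 < v_5 < v_6 < v_7 < v_8. The simplices of K, each written with vertices in increasing order, are:

  0-simplices (9): [v_0], [v_1], [v_2], [v_3], [v_4], [v_5], [v_6], [v_7], [v_8]
  1-simplices (27): (27 of them)
  2-simplices (18): (18 of them)

so the chain groups are C_0 ≅ Z^9, C_1 ≅ Z^27, C_2 ≅ Z^18.

Boundary ∂_1: C_1 → C_0 is given by ∂[p,q] = [q] − [p]. For instance
  ∂[v_5,v_6] = [v_6] − [v_5].
As a 9×27 matrix over Z this has rank 8, with invariant factors (1,1,1,1,1,1,1,1).

The boundary map ∂_2: C_2 → C_1 maps a triangle to the signed sum of its edges. For instance
  ∂[v_1,v_3,v_7] = [v_3,v_7] − [v_1,v_7] + [v_1,v_3],
  ∂[v_0,v_3,v_6] = [v_3,v_6] − [v_0,v_6] + [v_0,v_3].
The resulting 27×18 matrix has rank 18, and its Smith normal form has invariant factors (1,1,1,1,1,1,1,1,1,1,1,1,1,1,1,1,1,2).

Now H_k = ker ∂_k / im ∂_{k+1}, so:

  H_0: rank C_0 − rank ∂_1 = 9 − 8 = 1, and the invariant factors of ∂_1 are all 1, so H_0 ≅ Z.
  H_1: rank ker ∂_1 − rank ∂_2 = (27 − 8) − 18 = 1, and ∂_2 has invariant factor 2 > 1, so H_1 ≅ Z ⊕ Z/2.
  H_2: rank ker ∂_2 − rank ∂_3 = (18 − 18) − 0 = 0, and there is no ∂_3, so H_2 ≅ 0.

As a check, the Euler characteristic is 9 − 27 + 18 = 0, which agrees with 1 − 1 + 0 = 0.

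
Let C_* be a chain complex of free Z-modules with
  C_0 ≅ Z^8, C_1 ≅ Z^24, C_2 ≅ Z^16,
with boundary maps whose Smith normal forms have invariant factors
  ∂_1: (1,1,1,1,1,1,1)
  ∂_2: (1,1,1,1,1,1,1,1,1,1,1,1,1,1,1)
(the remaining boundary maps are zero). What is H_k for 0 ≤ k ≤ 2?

H_0 ≅ Z,  H_1 ≅ Z^2,  H_2 ≅ Z.

H_0: b_0 = 8 − 0 − 7 = 1; torsion from ∂_1 factors > 1: none. So H_0 ≅ Z.
H_1: b_1 = 24 − 7 − 15 = 2; torsion from ∂_2 factors > 1: none. So H_1 ≅ Z^2.
H_2: b_2 = 16 − 15 − 0 = 1; torsion from ∂_3 factors > 1: none. So H_2 ≅ Z.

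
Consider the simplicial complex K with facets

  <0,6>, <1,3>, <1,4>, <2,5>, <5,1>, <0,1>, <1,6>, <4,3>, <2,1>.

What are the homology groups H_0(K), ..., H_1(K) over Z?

H_0 ≅ Z,  H_1 ≅ Z^3.

Order the vertices as 0 < 1 < 2 < 3 < 4 < 5 < 6. Listing each simplex with vertices in this order, K has dimension 1 with simplices:

  0-simplices (7): [0], [1], [2], [3], [4], [5], [6]
  1-simplices (9): [0,1], [0,6], [1,2], [1,3], [1,4], [1,5], [1,6], [2,5], [3,4]

Hence C_0 ≅ Z^7, C_1 ≅ Z^9.

∂_1: C_1 → C_0 maps an edge to its endpoints' difference, ∂[p,q] = q − p.
The resulting 7×9 matrix has rank 6, and its Smith normal form has invariant factors (1,1,1,1,1,1).

From H_k ≅ ker(∂_k) / im(∂_{k+1}) we obtain:

  H_0: rank C_0 − rank ∂_1 = 7 − 6 = 1, and the invariant factors of ∂_1 are all 1, so H_0 = Z.
  H_1: rank ker ∂_1 − rank ∂_2 = (9 − 6) − 0 = 3, and there is no ∂_2, so H_1 = Z^3.

As a check, the Euler characteristic is 7 − 9 = -2, which agrees with 1 − 3 = -2.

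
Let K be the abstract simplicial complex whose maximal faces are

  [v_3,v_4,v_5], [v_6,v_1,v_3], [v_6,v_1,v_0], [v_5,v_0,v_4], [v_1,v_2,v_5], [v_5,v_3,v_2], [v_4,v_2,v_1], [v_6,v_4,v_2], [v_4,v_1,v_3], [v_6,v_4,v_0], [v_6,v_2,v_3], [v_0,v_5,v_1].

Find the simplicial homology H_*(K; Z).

H_0 = Z,  H_1 = Z/2,  H_2 = 0.

We work with the vertex ordering v_0 < v_1 < v_2 < v_3 < v_4 < v_5 < v_6. The simplices of K, each written with vertices in increasing order, are:

  0-simplices (7): [v_0], [v_1], [v_2], [v_3], [v_4], [v_5], [v_6]
  1-simplices (18): (18 of them)
  2-simplices (12): (12 of them)

Hence C_0 ≅ Z^7, C_1 ≅ Z^18, C_2 ≅ Z^12.

∂_1: C_1 → C_0 sends each edge [p,q] (with p < q) to q − p.
As a 7×18 matrix over Z this has rank 6, with invariant factors (1,1,1,1,1,1).

Boundary ∂_2: C_2 → C_1 maps a triangle to the signed sum of its edges. For instance
  ∂[v_0,v_1,v_6] = [v_1,v_6] − [v_0,v_6] + [v_0,v_1],
  ∂[v_0,v_1,v_5] = [v_1,v_5] − [v_0,v_5] + [v_0,v_1].
This gives a 18×12 integer matrix of rank 12; reducing to Smith normal form yields diagonal entries (1,1,1,1,1,1,1,1,1,1,1,2).

Now H_k = ker ∂_k / im ∂_{k+1}, so:

  H_0: rank C_0 − rank ∂_1 = 7 − 6 = 1, and the invariant factors of ∂_1 are all 1, so H_0 ≅ Z.
  H_1: rank ker ∂_1 − rank ∂_2 = (18 − 6) − 12 = 0, and ∂_2 has invariant factor 2 > 1, so H_1 ≅ Z/2.
  H_2: rank ker ∂_2 − rank ∂_3 = (12 − 12) − 0 = 0, and there is no ∂_3, so H_2 ≅ 0.

(K is a triangulation of the real projective plane RP^2.)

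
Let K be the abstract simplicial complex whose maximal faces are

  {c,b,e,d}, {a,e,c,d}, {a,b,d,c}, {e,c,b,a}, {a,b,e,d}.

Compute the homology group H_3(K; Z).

H_3 = Z.

Order the vertices as a < b < c < d < e. Listing each simplex with vertices in this order, K has dimension 3 with simplices:

  0-simplices (5): a, b, c, d, e
  1-simplices (10): ab, ac, ad, ae, bc, bd, be, cd, ce, de
  2-simplices (10): abc, abd, abe, acd, ace, ade, bcd, bce, bde, cde
  3-simplices (5): abcd, abce, abde, acde, bcde

giving chain groups C_0 ≅ Z^5, C_1 ≅ Z^10, C_2 ≅ Z^10, C_3 ≅ Z^5.

The boundary map ∂_1: C_1 → C_0 maps an edge to its endpoints' difference, ∂[p,q] = q − p. For instance
  ∂ac = c − a.
This gives a 5×10 integer matrix of rank 4; reducing to Smith normal form yields diagonal entries (1,1,1,1).

The boundary map ∂_2: C_2 → C_1 maps a triangle to the signed sum of its edges. For instance
  ∂abe = be − ae + ab,
  ∂bcd = cd − bd + bc.
The resulting 10×10 matrix has rank 6, and its Smith normal form has invariant factors (1,1,1,1,1,1).

Boundary ∂_3: C_3 → C_2 sends each 3-simplex σ to the alternating sum Σ_i (−1)^i (σ with its i-th vertex removed). For instance
  ∂bcde = cde − bde + bce − bcd,
  ∂acde = cde − ade + ace − acd.
As a 10×5 matrix over Z this has rank 4, with invariant factors (1,1,1,1).

Computing H_k = (kernel of ∂_k) / (image of ∂_{k+1}):

  H_3: rank ker ∂_3 − rank ∂_4 = (5 − 4) − 0 = 1, and there is no ∂_4, so H_3 = Z.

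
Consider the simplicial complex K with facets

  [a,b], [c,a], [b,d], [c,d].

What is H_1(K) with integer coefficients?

Take the total order a < b < c < d on the vertex set. Then K (dimension 1) consists of the simplices:

  0-simplices (4): a, b, c, d
  1-simplices (4): ab, ac, bd, cd

so the chain groups are C_0 ≅ Z^4, C_1 ≅ Z^4.

Boundary ∂_1: C_1 → C_0 sends each edge [p,q] (with p < q) to q − p.
This gives a 4×4 integer matrix of rank 3; reducing to Smith normal form yields diagonal entries (1,1,1).

Now H_k = ker ∂_k / im ∂_{k+1}, so:

  H_1: rank ker ∂_1 − rank ∂_2 = (4 − 3) − 0 = 1, and there is no ∂_2, so H_1 ≅ Z.

(K is a triangulation of the circle S^1.)

H_1 = Z.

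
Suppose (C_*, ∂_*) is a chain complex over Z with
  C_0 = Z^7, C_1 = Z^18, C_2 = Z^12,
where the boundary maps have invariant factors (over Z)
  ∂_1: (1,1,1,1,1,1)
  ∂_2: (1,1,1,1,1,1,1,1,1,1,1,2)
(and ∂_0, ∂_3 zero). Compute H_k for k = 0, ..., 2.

H_0: b_0 = 7 − 0 − 6 = 1; torsion from ∂_1 factors > 1: none. So H_0 ≅ Z.
H_1: b_1 = 18 − 6 − 12 = 0; torsion from ∂_2 factors > 1: [2]. So H_1 ≅ Z_2.
H_2: b_2 = 12 − 12 − 0 = 0; torsion from ∂_3 factors > 1: none. So H_2 ≅ 0.

H_0 ≅ Z,  H_1 ≅ Z_2,  H_2 = 0.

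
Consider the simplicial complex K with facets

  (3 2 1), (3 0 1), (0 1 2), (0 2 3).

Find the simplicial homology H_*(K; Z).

H_0 ≅ Z,  H_1 = 0,  H_2 ≅ Z.

K has 4 vertices, 6 edges, 4 triangles.
rank ∂_0 = 0, rank ∂_1 = 3 ⇒ b_0 = 4 − 0 − 3 = 1; all invariant factors of ∂_1 are 1 so no torsion. So H_0 ≅ Z.
rank ∂_1 = 3, rank ∂_2 = 3 ⇒ b_1 = 6 − 3 − 3 = 0; all invariant factors of ∂_2 are 1 so no torsion. So H_1 ≅ 0.
rank ∂_2 = 3, rank ∂_3 = 0 ⇒ b_2 = 4 − 3 − 0 = 1. So H_2 ≅ Z.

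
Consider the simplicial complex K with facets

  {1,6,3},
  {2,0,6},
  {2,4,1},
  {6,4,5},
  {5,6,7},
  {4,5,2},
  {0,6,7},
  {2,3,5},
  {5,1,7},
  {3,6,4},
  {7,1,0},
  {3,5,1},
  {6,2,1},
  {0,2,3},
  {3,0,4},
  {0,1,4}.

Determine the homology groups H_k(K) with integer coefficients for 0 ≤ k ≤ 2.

H_0 = Z,  H_1 = Z^2,  H_2 = Z.

Order the vertices as 0 < 1 < 2 < 3 < 4 < 5 < 6 < 7. Listing each simplex with vertices in this order, K has dimension 2 with simplices:

  0-simplices (8): [0], [1], [2], [3], [4], [5], [6], [7]
  1-simplices (24): (24 of them)
  2-simplices (16): [0,1,4], [0,1,7], [0,2,3], [0,2,6], [0,3,4], [0,6,7], [1,2,4], [1,2,6], [1,3,5], [1,3,6], [1,5,7], [2,3,5], [2,4,5], [3,4,6], [4,5,6], [5,6,7]

Hence C_0 ≅ Z^8, C_1 ≅ Z^24, C_2 ≅ Z^16.

∂_1: C_1 → C_0 is given by ∂[p,q] = [q] − [p].
This gives a 8×24 integer matrix of rank 7; reducing to Smith normal form yields diagonal entries (1,1,1,1,1,1,1).

∂_2: C_2 → C_1 acts by ∂[p,q,r] = [q,r] − [p,r] + [p,q]. For instance
  ∂[1,2,4] = [2,4] − [1,4] + [1,2],
  ∂[0,1,7] = [1,7] − [0,7] + [0,1].
The resulting 24×16 matrix has rank 15, and its Smith normal form has invariant factors (1,1,1,1,1,1,1,1,1,1,1,1,1,1,1).

Reading off H_k = ker ∂_k / im ∂_{k+1}:

  H_0: rank C_0 − rank ∂_1 = 8 − 7 = 1, and the invariant factors of ∂_1 are all 1, so H_0 ≅ Z.
  H_1: rank ker ∂_1 − rank ∂_2 = (24 − 7) − 15 = 2, and the invariant factors of ∂_2 are all 1, so H_1 ≅ Z^2.
  H_2: rank ker ∂_2 − rank ∂_3 = (16 − 15) − 0 = 1, and there is no ∂_3, so H_2 ≅ Z.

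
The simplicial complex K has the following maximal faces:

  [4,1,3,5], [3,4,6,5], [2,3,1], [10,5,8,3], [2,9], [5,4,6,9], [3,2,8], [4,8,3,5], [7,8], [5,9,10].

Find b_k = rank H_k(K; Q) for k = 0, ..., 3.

b_0 = 1, b_1 = 1, b_2 = 0, b_3 = 0.

Fix the vertex order 1 < 2 < 3 < 4 < 5 < 6 < 7 < 8 < 9 < 10 and write every simplex with vertices in increasing order. Then dim K = 3 and the simplices of K are:

  0-simplices (10): [1], [2], [3], [4], [5], [6], [7], [8], [9], [10]
  1-simplices (24): (24 of them)
  2-simplices (19): (19 of them)
  3-simplices (5): [1,3,4,5], [3,4,5,6], [3,4,5,8], [3,5,8,10], [4,5,6,9]

giving chain groups C_0 ≅ Z^10, C_1 ≅ Z^24, C_2 ≅ Z^19, C_3 ≅ Z^5.

∂_1: C_1 → C_0 is given by ∂[p,q] = [q] − [p].
This gives a 10×24 integer matrix of rank 9; reducing to Smith normal form yields diagonal entries (1,1,1,1,1,1,1,1,1).

∂_2: C_2 → C_1 acts by ∂[p,q,r] = [q,r] − [p,r] + [p,q]. For instance
  ∂[3,5,6] = [5,6] − [3,6] + [3,5],
  ∂[3,4,8] = [4,8] − [3,8] + [3,4].
The 24×19 boundary matrix has rank 14 and Smith normal form diag(1,1,1,1,1,1,1,1,1,1,1,1,1,1).

∂_3: C_3 → C_2 sends each 3-simplex σ to the alternating sum Σ_i (−1)^i (σ with its i-th vertex removed). For instance
  ∂[4,5,6,9] = [5,6,9] − [4,6,9] + [4,5,9] − [4,5,6],
  ∂[3,5,8,10] = [5,8,10] − [3,8,10] + [3,5,10] − [3,5,8].
The 19×5 boundary matrix has rank 5 and Smith normal form diag(1,1,1,1,1).

From H_k ≅ ker(∂_k) / im(∂_{k+1}) we obtain:

  H_0: rank C_0 − rank ∂_1 = 10 − 9 = 1, and the invariant factors of ∂_1 are all 1, so H_0 ≅ Z.
  H_1: rank ker ∂_1 − rank ∂_2 = (24 − 9) − 14 = 1, and the invariant factors of ∂_2 are all 1, so H_1 ≅ Z.
  H_2: rank ker ∂_2 − rank ∂_3 = (19 − 14) − 5 = 0, and the invariant factors of ∂_3 are all 1, so H_2 ≅ 0.
  H_3: rank ker ∂_3 − rank ∂_4 = (5 − 5) − 0 = 0, and there is no ∂_4, so H_3 ≅ 0.

Hence the Betti numbers are b_0 = 1, b_1 = 1, b_2 = 0, b_3 = 0.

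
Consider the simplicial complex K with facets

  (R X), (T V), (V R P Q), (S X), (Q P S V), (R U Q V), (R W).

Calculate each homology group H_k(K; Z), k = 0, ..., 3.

Take the total order P < Q < R < S < T < U < V < W < X on the vertex set. Then K (dimension 3) consists of the simplices:

  0-simplices (9): P, Q, R, S, T, U, V, W, X
  1-simplices (16): PQ, PR, PS, PV, QR, QS, QU, QV, RU, RV, RW, RX, SV, SX, TV, UV
  2-simplices (10): PQR, PQS, PQV, PRV, PSV, QRU, QRV, QSV, QUV, RUV
  3-simplices (3): PQRV, PQSV, QRUV

so the chain groups are C_0 ≅ Z^9, C_1 ≅ Z^16, C_2 ≅ Z^10, C_3 ≅ Z^3.

Boundary ∂_1: C_1 → C_0 is given by ∂[p,q] = [q] − [p].
As a 9×16 matrix over Z this has rank 8, with invariant factors (1,1,1,1,1,1,1,1).

Boundary ∂_2: C_2 → C_1 sends each 2-simplex [p,q,r] to [q,r] − [p,r] + [p,q]. For instance
  ∂PQS = QS − PS + PQ,
  ∂PQR = QR − PR + PQ.
As a 16×10 matrix over Z this has rank 7, with invariant factors (1,1,1,1,1,1,1).

∂_3: C_3 → C_2 sends each 3-simplex σ to the alternating sum Σ_i (−1)^i (σ with its i-th vertex removed). For instance
  ∂QRUV = RUV − QUV + QRV − QRU,
  ∂PQSV = QSV − PSV + PQV − PQS.
The 10×3 boundary matrix has rank 3 and Smith normal form diag(1,1,1).

Computing H_k = (kernel of ∂_k) / (image of ∂_{k+1}):

  H_0: rank C_0 − rank ∂_1 = 9 − 8 = 1, and the invariant factors of ∂_1 are all 1, so H_0 ≅ Z.
  H_1: rank ker ∂_1 − rank ∂_2 = (16 − 8) − 7 = 1, and the invariant factors of ∂_2 are all 1, so H_1 ≅ Z.
  H_2: rank ker ∂_2 − rank ∂_3 = (10 − 7) − 3 = 0, and the invariant factors of ∂_3 are all 1, so H_2 ≅ 0.
  H_3: rank ker ∂_3 − rank ∂_4 = (3 − 3) − 0 = 0, and there is no ∂_4, so H_3 ≅ 0.

As a check, the Euler characteristic is 9 − 16 + 10 − 3 = 0, which agrees with 1 − 1 + 0 − 0 = 0.

H_0 ≅ Z,  H_1 ≅ Z,  H_2 = 0,  H_3 = 0.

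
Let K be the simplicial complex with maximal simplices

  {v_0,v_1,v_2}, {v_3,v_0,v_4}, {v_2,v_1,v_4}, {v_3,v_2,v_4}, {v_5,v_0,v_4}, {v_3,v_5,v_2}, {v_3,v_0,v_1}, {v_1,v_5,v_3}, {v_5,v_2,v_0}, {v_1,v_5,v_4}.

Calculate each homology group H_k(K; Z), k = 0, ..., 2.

H_0 ≅ Z,  H_1 ≅ Z/2Z,  H_2 = 0.

We work with the vertex ordering v_0 < v_1 < v_2 < v_3 < v_4 < v_5. The simplices of K, each written with vertices in increasing order, are:

  0-simplices (6): [v_0], [v_1], [v_2], [v_3], [v_4], [v_5]
  1-simplices (15): (15 of them)
  2-simplices (10): [v_0,v_1,v_2], [v_0,v_1,v_3], [v_0,v_2,v_5], [v_0,v_3,v_4], [v_0,v_4,v_5], [v_1,v_2,v_4], [v_1,v_3,v_5], [v_1,v_4,v_5], [v_2,v_3,v_4], [v_2,v_3,v_5]

giving chain groups C_0 ≅ Z^6, C_1 ≅ Z^15, C_2 ≅ Z^10.

∂_1: C_1 → C_0 is given by ∂[p,q] = [q] − [p].
As a 6×15 matrix over Z this has rank 5, with invariant factors (1,1,1,1,1).

∂_2: C_2 → C_1 acts by ∂[p,q,r] = [q,r] − [p,r] + [p,q]. For instance
  ∂[v_0,v_1,v_3] = [v_1,v_3] − [v_0,v_3] + [v_0,v_1],
  ∂[v_1,v_4,v_5] = [v_4,v_5] − [v_1,v_5] + [v_1,v_4].
The 15×10 boundary matrix has rank 10 and Smith normal form diag(1,1,1,1,1,1,1,1,1,2).

Now H_k = ker ∂_k / im ∂_{k+1}, so:

  H_0: rank C_0 − rank ∂_1 = 6 − 5 = 1, and the invariant factors of ∂_1 are all 1, so H_0 ≅ Z.
  H_1: rank ker ∂_1 − rank ∂_2 = (15 − 5) − 10 = 0, and ∂_2 has invariant factor 2 > 1, so H_1 ≅ Z/2Z.
  H_2: rank ker ∂_2 − rank ∂_3 = (10 − 10) − 0 = 0, and there is no ∂_3, so H_2 ≅ 0.

As a check, the Euler characteristic is 6 − 15 + 10 = 1, which agrees with 1 − 0 + 0 = 1.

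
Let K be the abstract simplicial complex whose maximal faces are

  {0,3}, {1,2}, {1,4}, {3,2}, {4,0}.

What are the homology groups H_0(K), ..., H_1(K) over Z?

H_0 ≅ Z,  H_1 ≅ Z.

Take the total order 0 < 1 < 2 < 3 < 4 on the vertex set. Then K (dimension 1) consists of the simplices:

  0-simplices (5): [0], [1], [2], [3], [4]
  1-simplices (5): [0,3], [0,4], [1,2], [1,4], [2,3]

so the chain groups are C_0 ≅ Z^5, C_1 ≅ Z^5.

∂_1: C_1 → C_0 maps an edge to its endpoints' difference, ∂[p,q] = q − p. For instance
  ∂[0,3] = [3] − [0].
The resulting 5×5 matrix has rank 4, and its Smith normal form has invariant factors (1,1,1,1).

Computing H_k = (kernel of ∂_k) / (image of ∂_{k+1}):

  H_0: rank C_0 − rank ∂_1 = 5 − 4 = 1, and the invariant factors of ∂_1 are all 1, so H_0 ≅ Z.
  H_1: rank ker ∂_1 − rank ∂_2 = (5 − 4) − 0 = 1, and there is no ∂_2, so H_1 ≅ Z.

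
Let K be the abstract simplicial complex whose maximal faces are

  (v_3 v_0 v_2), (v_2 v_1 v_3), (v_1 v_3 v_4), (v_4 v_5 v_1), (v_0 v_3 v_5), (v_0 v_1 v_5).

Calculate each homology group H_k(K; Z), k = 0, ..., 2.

H_0 = Z,  H_1 = Z,  H_2 = 0.

Order the vertices as v_0 < v_1 < v_2 < v_3 < v_4 < v_5. Listing each simplex with vertices in this order, K has dimension 2 with simplices:

  0-simplices (6): [v_0], [v_1], [v_2], [v_3], [v_4], [v_5]
  1-simplices (12): [v_0,v_1], [v_0,v_2], [v_0,v_3], [v_0,v_5], [v_1,v_2], [v_1,v_3], [v_1,v_4], [v_1,v_5], [v_2,v_3], [v_3,v_4], [v_3,v_5], [v_4,v_5]
  2-simplices (6): [v_0,v_1,v_5], [v_0,v_2,v_3], [v_0,v_3,v_5], [v_1,v_2,v_3], [v_1,v_3,v_4], [v_1,v_4,v_5]

giving chain groups C_0 ≅ Z^6, C_1 ≅ Z^12, C_2 ≅ Z^6.

The boundary map ∂_1: C_1 → C_0 maps an edge to its endpoints' difference, ∂[p,q] = q − p.
This gives a 6×12 integer matrix of rank 5; reducing to Smith normal form yields diagonal entries (1,1,1,1,1).

The boundary map ∂_2: C_2 → C_1 sends each 2-simplex [p,q,r] to [q,r] − [p,r] + [p,q]. For instance
  ∂[v_1,v_3,v_4] = [v_3,v_4] − [v_1,v_4] + [v_1,v_3],
  ∂[v_0,v_2,v_3] = [v_2,v_3] − [v_0,v_3] + [v_0,v_2].
As a 12×6 matrix over Z this has rank 6, with invariant factors (1,1,1,1,1,1).

Now H_k = ker ∂_k / im ∂_{k+1}, so:

  H_0: rank C_0 − rank ∂_1 = 6 − 5 = 1, and the invariant factors of ∂_1 are all 1, so H_0 = Z.
  H_1: rank ker ∂_1 − rank ∂_2 = (12 − 5) − 6 = 1, and the invariant factors of ∂_2 are all 1, so H_1 = Z.
  H_2: rank ker ∂_2 − rank ∂_3 = (6 − 6) − 0 = 0, and there is no ∂_3, so H_2 = 0.

(K is a triangulation of the cylinder S^1 x I.)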